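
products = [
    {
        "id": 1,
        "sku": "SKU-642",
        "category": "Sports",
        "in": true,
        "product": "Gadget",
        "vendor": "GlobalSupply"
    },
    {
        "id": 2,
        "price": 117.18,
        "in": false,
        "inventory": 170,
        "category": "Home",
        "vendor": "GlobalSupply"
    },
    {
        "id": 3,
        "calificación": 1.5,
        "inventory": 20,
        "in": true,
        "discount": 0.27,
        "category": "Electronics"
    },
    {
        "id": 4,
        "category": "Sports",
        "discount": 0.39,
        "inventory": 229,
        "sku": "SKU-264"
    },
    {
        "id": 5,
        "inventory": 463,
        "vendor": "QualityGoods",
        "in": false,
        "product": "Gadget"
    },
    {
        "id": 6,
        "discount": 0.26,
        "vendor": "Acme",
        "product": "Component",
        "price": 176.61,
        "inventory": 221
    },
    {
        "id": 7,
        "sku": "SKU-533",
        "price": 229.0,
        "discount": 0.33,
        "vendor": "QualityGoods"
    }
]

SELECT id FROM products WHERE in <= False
[2, 5]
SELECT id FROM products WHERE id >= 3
[3, 4, 5, 6, 7]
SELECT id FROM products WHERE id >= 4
[4, 5, 6, 7]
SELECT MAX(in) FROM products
True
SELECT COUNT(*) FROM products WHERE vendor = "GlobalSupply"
2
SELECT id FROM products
[1, 2, 3, 4, 5, 6, 7]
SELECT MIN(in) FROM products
False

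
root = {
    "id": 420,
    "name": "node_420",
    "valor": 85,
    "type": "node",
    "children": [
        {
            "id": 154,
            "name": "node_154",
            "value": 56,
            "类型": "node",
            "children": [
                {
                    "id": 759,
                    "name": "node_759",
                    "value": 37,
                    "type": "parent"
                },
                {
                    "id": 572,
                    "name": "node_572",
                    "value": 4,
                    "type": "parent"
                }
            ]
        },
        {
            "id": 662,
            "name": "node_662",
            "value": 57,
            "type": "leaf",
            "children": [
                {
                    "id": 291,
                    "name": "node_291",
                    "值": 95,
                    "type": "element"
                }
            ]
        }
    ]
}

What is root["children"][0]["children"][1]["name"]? "node_572"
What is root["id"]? 420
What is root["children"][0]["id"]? 154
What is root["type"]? "node"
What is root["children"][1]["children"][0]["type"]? "element"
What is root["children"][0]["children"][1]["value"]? 4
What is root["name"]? "node_420"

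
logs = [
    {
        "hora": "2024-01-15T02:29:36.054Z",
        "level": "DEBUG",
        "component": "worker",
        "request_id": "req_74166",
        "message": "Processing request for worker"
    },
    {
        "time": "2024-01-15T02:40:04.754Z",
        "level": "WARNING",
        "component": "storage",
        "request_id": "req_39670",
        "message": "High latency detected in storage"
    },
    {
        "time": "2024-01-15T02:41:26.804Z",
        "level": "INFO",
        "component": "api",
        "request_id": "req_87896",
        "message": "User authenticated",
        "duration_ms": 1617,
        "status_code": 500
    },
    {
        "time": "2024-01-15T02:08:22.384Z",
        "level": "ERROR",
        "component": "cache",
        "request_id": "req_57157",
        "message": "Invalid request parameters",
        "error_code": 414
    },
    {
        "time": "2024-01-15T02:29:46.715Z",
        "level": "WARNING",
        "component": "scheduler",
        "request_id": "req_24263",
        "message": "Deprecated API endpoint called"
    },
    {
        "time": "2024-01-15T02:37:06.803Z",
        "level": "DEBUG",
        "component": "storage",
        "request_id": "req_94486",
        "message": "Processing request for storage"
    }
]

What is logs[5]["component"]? "storage"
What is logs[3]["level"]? "ERROR"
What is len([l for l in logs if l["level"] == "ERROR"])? 1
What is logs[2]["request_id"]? "req_87896"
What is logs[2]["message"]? "User authenticated"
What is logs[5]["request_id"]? "req_94486"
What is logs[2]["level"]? "INFO"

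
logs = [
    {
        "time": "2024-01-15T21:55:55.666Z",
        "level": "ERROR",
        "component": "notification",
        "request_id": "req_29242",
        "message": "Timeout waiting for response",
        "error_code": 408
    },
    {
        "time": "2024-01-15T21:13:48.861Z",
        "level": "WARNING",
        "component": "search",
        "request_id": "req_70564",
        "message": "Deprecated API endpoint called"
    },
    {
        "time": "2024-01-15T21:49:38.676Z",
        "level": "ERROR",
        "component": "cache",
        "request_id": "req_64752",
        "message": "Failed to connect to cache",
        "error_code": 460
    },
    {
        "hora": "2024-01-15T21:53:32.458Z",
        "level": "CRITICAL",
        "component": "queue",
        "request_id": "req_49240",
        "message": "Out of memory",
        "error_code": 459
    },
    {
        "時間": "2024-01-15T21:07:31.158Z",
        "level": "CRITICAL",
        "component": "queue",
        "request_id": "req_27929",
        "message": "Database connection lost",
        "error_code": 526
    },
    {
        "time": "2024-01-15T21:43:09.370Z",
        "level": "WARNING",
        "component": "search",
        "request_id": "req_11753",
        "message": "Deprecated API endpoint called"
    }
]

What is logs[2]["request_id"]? "req_64752"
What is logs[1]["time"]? "2024-01-15T21:13:48.861Z"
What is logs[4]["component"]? "queue"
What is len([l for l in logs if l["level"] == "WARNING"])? 2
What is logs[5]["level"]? "WARNING"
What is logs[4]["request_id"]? "req_27929"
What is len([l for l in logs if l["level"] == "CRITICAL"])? 2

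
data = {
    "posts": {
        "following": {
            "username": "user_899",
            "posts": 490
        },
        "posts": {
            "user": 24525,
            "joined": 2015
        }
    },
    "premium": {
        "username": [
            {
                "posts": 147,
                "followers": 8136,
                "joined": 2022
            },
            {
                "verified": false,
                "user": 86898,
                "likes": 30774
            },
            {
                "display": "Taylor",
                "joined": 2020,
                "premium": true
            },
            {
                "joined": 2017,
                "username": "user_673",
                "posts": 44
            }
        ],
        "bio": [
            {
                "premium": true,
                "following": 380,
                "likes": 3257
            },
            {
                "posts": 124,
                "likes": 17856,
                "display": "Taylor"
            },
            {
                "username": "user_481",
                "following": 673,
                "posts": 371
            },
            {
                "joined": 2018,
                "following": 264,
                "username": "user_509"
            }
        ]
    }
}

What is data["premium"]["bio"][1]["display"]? "Taylor"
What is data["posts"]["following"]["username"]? "user_899"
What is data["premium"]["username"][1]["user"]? 86898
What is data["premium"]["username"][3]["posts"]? 44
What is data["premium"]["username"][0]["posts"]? 147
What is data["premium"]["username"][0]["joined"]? 2022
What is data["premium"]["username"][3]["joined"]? 2017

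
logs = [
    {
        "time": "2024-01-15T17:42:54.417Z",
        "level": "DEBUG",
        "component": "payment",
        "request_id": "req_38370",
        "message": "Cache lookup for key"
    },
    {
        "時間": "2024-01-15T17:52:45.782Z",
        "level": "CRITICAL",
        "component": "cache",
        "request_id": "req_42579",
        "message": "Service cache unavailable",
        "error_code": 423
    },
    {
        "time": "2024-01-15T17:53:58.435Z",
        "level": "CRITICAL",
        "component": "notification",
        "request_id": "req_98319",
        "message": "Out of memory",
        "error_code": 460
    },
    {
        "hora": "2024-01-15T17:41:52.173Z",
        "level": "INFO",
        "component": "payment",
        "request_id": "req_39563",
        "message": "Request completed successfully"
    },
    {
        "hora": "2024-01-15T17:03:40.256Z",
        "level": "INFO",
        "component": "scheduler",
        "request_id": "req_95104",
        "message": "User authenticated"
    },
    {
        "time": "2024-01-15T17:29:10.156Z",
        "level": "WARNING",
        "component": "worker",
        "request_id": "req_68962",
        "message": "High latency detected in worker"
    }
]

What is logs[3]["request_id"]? "req_39563"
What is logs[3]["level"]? "INFO"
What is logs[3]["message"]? "Request completed successfully"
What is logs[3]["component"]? "payment"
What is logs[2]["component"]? "notification"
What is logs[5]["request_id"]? "req_68962"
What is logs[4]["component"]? "scheduler"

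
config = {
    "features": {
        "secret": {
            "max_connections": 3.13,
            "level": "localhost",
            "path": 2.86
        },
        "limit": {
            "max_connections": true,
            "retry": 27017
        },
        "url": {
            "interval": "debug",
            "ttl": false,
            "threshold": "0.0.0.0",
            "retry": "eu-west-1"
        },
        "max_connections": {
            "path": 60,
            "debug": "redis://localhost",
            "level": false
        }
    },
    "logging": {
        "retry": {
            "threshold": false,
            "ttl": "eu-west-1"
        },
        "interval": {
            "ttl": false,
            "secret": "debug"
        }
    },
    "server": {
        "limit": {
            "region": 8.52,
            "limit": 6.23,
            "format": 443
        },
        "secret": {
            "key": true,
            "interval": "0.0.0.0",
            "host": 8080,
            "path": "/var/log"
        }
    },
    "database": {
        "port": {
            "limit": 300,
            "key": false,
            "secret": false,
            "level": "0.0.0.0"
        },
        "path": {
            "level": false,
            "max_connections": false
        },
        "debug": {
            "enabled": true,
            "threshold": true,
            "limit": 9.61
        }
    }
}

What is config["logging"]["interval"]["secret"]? "debug"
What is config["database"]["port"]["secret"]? False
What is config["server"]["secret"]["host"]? 8080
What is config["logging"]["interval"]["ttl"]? False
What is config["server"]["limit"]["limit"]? 6.23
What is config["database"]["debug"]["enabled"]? True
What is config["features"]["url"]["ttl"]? False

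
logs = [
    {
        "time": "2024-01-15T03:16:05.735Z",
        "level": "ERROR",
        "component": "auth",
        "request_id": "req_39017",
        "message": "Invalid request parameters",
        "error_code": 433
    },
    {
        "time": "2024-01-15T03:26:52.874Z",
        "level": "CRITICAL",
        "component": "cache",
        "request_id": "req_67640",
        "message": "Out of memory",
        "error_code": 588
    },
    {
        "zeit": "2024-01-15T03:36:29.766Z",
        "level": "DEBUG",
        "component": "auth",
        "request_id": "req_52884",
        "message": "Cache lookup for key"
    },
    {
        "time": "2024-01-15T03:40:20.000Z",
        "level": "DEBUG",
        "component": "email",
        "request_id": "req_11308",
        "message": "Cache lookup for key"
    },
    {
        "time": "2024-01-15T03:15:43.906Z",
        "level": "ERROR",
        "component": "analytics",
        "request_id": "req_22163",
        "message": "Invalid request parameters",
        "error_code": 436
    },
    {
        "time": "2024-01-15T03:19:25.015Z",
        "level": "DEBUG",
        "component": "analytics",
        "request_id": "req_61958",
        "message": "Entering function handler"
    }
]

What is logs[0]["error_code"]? 433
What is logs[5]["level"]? "DEBUG"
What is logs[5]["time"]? "2024-01-15T03:19:25.015Z"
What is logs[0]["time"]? "2024-01-15T03:16:05.735Z"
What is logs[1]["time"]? "2024-01-15T03:26:52.874Z"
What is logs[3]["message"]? "Cache lookup for key"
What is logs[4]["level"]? "ERROR"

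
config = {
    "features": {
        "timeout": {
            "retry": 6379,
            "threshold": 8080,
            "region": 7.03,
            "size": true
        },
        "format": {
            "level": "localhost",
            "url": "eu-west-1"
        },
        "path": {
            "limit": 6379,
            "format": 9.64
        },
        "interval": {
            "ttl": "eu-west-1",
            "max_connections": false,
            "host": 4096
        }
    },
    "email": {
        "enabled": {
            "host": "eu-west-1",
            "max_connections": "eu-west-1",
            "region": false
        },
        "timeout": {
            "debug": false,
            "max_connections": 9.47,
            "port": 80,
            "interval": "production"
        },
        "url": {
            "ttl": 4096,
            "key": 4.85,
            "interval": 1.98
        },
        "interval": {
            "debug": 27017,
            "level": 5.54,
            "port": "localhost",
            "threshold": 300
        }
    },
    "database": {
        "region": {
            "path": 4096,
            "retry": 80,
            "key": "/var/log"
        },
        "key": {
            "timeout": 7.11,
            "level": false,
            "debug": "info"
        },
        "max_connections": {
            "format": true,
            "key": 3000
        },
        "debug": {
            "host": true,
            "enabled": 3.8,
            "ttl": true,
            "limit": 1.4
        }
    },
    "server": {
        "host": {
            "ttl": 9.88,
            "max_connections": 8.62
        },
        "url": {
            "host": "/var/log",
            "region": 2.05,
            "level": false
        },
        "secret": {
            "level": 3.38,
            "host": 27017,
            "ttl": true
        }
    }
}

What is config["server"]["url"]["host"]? "/var/log"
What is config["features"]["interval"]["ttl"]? "eu-west-1"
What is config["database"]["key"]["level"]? False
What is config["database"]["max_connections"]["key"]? 3000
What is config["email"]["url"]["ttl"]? 4096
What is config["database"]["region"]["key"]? "/var/log"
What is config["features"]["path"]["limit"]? 6379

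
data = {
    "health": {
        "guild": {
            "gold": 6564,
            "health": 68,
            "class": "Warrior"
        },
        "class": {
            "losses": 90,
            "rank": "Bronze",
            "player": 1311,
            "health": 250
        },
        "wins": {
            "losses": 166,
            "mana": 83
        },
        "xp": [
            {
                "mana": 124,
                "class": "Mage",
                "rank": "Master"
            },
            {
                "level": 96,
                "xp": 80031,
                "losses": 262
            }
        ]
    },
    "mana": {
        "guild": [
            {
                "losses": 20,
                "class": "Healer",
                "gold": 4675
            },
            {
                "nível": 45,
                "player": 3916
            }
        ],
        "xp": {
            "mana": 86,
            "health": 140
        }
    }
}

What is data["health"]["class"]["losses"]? 90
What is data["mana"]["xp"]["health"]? 140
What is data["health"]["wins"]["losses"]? 166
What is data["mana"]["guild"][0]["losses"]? 20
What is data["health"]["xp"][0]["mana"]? 124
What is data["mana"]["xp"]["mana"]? 86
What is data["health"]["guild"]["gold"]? 6564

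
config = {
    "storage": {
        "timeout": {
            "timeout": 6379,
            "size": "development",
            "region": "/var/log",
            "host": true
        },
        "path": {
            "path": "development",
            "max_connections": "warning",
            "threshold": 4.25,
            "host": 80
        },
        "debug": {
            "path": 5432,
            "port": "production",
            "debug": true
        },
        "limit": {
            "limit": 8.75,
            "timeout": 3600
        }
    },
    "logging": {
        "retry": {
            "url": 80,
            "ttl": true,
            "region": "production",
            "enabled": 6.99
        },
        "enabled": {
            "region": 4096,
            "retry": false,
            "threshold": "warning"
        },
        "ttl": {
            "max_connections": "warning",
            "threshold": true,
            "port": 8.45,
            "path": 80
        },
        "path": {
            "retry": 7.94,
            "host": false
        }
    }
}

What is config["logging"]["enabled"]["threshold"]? "warning"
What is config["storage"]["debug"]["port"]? "production"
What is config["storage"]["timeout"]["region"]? "/var/log"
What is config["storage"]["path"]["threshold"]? 4.25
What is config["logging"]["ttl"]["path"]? 80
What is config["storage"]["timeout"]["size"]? "development"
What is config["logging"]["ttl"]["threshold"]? True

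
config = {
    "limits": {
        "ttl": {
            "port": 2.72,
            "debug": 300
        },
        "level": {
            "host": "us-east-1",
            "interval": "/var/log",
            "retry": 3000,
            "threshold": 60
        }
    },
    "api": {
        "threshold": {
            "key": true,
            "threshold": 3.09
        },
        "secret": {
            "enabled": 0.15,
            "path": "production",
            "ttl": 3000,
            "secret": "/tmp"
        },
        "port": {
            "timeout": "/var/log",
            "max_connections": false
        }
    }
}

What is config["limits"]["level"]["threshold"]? 60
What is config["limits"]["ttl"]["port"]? 2.72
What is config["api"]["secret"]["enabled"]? 0.15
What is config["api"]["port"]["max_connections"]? False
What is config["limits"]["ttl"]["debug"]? 300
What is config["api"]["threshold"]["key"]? True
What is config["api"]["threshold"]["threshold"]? 3.09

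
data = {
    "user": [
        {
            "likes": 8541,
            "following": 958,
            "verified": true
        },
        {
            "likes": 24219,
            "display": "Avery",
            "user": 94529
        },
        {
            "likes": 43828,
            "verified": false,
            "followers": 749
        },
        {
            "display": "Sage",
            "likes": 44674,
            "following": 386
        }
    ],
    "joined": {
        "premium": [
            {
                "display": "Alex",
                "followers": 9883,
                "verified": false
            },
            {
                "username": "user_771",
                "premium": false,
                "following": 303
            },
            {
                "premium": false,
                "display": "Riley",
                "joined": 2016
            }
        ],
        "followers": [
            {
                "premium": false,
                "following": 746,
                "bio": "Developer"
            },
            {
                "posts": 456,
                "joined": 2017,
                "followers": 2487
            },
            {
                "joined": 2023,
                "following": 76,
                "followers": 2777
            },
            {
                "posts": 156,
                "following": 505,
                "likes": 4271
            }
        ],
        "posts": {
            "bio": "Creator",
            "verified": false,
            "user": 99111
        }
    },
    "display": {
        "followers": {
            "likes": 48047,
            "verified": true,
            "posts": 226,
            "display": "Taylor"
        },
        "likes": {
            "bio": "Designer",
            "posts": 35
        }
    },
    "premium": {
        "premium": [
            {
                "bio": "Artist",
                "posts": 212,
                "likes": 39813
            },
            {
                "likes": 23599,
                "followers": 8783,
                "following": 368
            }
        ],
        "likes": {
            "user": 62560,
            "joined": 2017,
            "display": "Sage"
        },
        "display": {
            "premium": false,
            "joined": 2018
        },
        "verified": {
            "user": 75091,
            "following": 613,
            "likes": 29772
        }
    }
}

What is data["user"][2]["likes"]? 43828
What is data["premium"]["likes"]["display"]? "Sage"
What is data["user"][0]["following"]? 958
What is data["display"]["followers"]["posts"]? 226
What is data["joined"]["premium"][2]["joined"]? 2016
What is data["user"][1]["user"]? 94529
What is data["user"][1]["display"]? "Avery"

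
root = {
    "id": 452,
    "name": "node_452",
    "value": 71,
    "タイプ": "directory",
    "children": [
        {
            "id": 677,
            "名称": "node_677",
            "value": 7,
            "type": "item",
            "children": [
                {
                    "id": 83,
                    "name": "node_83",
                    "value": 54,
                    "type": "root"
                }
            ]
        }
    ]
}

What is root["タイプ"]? "directory"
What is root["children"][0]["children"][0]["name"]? "node_83"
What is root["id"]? 452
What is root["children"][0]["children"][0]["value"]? 54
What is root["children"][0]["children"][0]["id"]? 83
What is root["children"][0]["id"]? 677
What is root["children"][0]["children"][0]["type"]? "root"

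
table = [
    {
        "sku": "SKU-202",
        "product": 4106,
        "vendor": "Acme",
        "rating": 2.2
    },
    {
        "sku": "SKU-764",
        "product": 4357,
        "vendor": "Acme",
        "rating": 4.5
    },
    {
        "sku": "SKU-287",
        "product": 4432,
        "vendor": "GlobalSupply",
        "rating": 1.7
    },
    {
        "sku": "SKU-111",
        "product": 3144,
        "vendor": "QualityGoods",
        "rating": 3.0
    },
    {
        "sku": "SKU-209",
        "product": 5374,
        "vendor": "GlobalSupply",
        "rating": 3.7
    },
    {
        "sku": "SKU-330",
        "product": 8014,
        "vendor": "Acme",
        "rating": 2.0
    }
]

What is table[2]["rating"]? 1.7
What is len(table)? 6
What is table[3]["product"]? 3144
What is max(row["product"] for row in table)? 8014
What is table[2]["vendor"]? "GlobalSupply"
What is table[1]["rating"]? 4.5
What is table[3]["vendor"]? "QualityGoods"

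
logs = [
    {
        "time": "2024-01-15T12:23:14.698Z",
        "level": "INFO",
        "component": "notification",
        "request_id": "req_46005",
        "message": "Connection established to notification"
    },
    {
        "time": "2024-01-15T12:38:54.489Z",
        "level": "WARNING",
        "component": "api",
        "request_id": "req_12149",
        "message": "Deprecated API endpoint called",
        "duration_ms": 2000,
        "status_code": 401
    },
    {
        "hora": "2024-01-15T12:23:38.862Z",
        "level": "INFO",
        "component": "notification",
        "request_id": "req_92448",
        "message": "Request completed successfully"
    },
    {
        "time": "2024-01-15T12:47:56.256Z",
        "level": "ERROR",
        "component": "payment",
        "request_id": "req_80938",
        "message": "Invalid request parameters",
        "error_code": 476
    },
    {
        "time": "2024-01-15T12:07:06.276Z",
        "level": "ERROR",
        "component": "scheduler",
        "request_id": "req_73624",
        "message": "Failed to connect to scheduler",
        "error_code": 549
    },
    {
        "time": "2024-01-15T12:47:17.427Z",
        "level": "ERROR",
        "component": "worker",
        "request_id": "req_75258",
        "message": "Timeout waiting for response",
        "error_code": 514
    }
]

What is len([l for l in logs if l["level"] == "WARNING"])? 1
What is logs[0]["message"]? "Connection established to notification"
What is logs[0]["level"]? "INFO"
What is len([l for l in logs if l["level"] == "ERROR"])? 3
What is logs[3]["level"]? "ERROR"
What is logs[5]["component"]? "worker"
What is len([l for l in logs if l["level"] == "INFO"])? 2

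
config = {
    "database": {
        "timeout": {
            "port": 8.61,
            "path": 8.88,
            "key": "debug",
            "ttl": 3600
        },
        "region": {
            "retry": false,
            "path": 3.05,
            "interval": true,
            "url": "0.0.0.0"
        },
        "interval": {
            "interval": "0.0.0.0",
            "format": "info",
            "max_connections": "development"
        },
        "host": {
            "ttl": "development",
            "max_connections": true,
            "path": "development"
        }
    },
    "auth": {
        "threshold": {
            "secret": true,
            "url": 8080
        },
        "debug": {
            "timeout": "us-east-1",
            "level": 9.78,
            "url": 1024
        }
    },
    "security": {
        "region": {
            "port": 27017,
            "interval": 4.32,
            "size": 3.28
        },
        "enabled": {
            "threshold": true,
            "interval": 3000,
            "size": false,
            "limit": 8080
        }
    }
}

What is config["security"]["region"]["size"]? 3.28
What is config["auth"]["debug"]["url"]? 1024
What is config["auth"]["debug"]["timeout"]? "us-east-1"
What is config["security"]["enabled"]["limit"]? 8080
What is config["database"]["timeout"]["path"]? 8.88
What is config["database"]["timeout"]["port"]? 8.61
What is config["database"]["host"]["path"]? "development"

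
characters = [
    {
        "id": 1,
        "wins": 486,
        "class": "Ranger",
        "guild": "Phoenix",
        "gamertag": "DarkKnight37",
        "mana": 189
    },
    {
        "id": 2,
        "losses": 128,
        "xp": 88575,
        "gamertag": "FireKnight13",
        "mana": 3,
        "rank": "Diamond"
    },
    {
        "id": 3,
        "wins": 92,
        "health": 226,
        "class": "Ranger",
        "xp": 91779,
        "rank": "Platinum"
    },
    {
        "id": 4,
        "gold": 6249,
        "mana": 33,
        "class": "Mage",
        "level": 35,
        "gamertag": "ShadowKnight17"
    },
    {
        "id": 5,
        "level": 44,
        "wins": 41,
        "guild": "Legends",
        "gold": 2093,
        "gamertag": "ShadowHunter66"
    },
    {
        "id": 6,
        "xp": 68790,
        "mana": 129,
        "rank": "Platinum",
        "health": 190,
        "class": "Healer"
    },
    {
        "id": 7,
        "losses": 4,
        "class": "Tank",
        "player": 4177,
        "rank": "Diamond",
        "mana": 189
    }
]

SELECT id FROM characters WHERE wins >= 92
[1, 3]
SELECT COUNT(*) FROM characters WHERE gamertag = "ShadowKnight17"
1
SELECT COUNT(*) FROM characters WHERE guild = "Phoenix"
1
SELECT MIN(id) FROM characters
1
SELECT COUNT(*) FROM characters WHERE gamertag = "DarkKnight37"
1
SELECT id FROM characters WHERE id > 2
[3, 4, 5, 6, 7]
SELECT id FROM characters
[1, 2, 3, 4, 5, 6, 7]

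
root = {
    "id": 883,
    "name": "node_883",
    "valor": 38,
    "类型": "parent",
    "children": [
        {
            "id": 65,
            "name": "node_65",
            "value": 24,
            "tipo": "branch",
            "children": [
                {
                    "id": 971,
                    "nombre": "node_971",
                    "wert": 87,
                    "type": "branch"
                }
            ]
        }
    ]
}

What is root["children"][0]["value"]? 24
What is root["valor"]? 38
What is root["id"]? 883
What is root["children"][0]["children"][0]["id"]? 971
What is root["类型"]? "parent"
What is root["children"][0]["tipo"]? "branch"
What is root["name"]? "node_883"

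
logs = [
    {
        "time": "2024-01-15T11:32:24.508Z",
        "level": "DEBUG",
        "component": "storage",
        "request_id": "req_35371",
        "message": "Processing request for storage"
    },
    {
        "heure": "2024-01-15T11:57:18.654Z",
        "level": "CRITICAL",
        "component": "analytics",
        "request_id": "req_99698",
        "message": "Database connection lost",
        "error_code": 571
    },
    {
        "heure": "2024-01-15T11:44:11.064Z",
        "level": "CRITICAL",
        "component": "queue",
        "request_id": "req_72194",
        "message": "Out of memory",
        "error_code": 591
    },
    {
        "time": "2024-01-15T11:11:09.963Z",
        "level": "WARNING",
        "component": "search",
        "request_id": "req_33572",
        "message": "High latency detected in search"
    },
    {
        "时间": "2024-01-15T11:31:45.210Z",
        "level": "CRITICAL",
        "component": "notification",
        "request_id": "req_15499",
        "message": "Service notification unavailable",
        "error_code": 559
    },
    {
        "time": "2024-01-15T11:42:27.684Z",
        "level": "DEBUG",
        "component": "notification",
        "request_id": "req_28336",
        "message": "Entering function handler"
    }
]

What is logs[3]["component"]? "search"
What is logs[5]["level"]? "DEBUG"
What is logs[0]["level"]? "DEBUG"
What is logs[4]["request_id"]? "req_15499"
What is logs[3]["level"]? "WARNING"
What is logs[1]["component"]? "analytics"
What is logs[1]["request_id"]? "req_99698"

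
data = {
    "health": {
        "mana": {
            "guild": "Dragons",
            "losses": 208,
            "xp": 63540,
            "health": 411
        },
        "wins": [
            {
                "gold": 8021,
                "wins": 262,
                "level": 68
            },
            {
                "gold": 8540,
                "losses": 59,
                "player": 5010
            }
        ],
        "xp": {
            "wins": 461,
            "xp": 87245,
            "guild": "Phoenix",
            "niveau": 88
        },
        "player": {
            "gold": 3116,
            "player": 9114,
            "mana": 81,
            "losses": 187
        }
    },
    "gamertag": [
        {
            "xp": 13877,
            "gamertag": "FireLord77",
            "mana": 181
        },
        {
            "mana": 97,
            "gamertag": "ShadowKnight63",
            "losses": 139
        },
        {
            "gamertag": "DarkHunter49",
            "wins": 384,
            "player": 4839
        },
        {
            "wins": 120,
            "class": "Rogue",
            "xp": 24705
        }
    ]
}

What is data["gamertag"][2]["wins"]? 384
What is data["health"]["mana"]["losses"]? 208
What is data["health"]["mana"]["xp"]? 63540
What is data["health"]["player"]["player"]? 9114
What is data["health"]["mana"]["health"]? 411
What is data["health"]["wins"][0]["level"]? 68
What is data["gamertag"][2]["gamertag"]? "DarkHunter49"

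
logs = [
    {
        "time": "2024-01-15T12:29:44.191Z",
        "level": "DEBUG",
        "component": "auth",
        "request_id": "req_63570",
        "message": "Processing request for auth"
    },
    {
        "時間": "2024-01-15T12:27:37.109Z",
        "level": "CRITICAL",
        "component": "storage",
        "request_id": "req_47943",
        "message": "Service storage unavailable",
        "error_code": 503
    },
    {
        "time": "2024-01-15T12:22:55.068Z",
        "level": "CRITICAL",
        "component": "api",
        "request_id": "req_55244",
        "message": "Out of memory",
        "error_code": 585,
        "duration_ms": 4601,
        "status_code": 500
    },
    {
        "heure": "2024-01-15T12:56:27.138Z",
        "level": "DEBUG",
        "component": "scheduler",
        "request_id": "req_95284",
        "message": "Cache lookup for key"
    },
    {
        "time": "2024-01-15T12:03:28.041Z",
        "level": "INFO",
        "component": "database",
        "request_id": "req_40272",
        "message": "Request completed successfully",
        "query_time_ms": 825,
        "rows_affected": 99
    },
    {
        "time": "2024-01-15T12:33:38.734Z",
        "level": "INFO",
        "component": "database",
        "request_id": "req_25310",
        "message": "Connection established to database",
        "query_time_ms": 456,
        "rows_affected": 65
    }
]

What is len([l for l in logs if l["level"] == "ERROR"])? 0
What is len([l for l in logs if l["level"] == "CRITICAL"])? 2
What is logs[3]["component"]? "scheduler"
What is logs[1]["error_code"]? 503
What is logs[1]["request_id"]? "req_47943"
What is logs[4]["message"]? "Request completed successfully"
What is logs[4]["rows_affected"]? 99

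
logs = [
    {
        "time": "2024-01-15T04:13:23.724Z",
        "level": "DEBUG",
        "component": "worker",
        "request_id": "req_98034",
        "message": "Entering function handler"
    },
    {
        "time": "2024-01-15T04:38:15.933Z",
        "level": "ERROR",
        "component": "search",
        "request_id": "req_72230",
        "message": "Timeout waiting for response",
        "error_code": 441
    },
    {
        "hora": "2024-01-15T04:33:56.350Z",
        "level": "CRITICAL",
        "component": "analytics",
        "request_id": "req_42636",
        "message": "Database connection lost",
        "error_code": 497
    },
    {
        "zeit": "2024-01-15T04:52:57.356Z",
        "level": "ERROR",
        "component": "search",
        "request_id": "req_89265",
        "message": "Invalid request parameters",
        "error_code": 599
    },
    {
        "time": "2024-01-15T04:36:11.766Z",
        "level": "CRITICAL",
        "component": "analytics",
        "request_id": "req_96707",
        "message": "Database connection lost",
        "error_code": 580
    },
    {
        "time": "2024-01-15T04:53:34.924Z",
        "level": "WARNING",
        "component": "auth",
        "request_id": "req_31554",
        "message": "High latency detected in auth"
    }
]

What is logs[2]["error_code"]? 497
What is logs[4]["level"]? "CRITICAL"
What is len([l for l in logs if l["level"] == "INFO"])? 0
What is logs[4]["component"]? "analytics"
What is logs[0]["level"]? "DEBUG"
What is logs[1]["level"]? "ERROR"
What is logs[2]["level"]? "CRITICAL"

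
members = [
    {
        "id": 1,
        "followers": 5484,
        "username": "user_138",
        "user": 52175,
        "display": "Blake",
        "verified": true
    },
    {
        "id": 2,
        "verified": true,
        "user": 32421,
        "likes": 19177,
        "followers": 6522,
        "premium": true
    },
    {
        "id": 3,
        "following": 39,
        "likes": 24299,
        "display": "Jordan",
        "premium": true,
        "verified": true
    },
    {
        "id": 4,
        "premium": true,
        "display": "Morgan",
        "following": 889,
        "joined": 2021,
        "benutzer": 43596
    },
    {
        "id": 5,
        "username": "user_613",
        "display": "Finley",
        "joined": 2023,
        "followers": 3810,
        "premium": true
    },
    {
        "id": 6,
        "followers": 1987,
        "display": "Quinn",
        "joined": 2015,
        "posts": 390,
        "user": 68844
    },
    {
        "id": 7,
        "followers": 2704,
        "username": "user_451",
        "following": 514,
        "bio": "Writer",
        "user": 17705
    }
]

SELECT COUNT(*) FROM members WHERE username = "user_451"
1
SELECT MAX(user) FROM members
68844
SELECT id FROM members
[1, 2, 3, 4, 5, 6, 7]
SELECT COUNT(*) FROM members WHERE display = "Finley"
1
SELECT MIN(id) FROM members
1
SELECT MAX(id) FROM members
7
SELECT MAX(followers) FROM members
6522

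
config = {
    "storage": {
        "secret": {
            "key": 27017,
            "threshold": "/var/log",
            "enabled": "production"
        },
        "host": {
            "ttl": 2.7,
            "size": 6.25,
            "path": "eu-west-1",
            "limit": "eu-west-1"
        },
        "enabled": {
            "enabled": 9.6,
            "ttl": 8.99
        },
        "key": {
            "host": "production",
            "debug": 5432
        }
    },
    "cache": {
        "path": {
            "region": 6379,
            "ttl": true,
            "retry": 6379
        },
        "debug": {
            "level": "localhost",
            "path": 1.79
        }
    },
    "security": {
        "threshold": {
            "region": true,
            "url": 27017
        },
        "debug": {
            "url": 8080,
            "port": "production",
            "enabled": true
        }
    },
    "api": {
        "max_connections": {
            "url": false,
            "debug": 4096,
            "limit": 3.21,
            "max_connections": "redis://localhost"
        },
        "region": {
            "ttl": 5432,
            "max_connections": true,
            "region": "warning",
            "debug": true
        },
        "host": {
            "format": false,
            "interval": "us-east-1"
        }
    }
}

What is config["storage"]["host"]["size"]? 6.25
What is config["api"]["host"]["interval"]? "us-east-1"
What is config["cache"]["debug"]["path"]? 1.79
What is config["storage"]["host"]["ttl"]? 2.7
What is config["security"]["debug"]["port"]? "production"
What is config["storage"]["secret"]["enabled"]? "production"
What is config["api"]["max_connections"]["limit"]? 3.21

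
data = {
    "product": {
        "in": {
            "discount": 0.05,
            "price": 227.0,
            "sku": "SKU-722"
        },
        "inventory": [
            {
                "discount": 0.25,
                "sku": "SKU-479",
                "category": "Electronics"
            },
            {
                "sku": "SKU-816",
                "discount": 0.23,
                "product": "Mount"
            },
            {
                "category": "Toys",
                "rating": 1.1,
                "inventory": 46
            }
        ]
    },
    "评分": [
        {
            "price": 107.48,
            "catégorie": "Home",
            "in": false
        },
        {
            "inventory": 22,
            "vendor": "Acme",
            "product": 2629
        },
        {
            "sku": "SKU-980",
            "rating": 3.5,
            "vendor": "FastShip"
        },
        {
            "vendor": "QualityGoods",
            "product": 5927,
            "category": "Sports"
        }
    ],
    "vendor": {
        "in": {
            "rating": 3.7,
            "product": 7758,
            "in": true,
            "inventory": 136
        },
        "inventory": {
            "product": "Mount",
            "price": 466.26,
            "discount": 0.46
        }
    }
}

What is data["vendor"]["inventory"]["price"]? 466.26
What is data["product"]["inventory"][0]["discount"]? 0.25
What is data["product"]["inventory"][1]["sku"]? "SKU-816"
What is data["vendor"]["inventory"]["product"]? "Mount"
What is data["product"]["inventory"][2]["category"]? "Toys"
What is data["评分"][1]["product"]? 2629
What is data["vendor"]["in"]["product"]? 7758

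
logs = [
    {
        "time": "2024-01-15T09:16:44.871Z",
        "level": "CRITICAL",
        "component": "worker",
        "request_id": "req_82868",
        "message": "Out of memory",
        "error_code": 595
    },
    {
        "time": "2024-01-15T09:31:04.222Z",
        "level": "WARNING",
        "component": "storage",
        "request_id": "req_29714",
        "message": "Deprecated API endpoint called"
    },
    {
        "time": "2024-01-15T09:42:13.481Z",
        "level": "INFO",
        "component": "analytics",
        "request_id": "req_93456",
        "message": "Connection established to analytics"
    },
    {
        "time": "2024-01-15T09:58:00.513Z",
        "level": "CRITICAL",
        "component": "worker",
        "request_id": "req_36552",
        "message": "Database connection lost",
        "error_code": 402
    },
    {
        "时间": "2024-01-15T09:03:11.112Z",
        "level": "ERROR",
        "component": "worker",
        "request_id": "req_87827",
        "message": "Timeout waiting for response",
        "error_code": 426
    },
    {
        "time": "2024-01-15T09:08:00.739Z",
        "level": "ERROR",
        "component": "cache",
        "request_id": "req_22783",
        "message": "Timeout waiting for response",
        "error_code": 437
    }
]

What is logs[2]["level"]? "INFO"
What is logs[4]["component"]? "worker"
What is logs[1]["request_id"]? "req_29714"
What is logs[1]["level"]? "WARNING"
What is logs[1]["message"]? "Deprecated API endpoint called"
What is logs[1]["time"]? "2024-01-15T09:31:04.222Z"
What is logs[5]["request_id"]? "req_22783"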